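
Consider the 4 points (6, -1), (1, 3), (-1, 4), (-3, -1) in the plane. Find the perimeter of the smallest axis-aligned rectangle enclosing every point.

28

Width = max x − min x = 6 − (-3) = 9.
Height = max y − min y = 4 − (-1) = 5.
Perimeter = 2(9 + 5) = 28.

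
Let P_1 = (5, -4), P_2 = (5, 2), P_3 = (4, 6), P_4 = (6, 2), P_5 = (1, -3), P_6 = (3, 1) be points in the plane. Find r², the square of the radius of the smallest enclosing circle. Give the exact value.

8585/338

The minimum enclosing circle is determined by three boundary points: P_1, P_3, P_5.
Their circumcentre is (107/26, 25/26) with r² = 8585/338.
The farthest remaining point P_4 is at distance² 1565/338 ≤ 8585/338.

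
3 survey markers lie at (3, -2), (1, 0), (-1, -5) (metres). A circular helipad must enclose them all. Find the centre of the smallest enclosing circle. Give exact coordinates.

Call the three points A, B, C in the order given.
Side lengths²: AB² = 8, AC² = 25, BC² = 29.
Since BC² = 29 < 25 + 8 = 33, the triangle is acute, so the smallest enclosing circle is the circumcircle.
Circumcentre = (5/14, -37/14), r² = 725/98.
Centre = (5/14, -37/14).

(5/14, -37/14)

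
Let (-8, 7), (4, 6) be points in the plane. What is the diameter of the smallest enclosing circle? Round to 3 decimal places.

12.042

The smallest circle enclosing two points has them as diameter endpoints.
Centre = midpoint = (-2, 6.5); r² = |(-8, 7)−(4, 6)|²/4 = 145/4 = 36.25.
Diameter = 2r = 2√(36.25) ≈ 12.042.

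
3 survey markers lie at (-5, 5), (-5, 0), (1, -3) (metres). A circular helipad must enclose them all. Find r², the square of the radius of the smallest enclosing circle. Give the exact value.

25

Call the three points A, B, C in the order given.
Side lengths²: AB² = 25, AC² = 100, BC² = 45.
Since AC² = 100 ≥ 45 + 25 = 70, the angle opposite AC is not acute, so the smallest enclosing circle has AC as diameter.
Centre = midpoint of AC = (-2, 1), r² = 100/4 = 25.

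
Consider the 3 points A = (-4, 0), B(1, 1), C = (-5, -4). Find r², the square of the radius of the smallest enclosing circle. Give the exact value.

15.25

Side lengths²: AB² = 26, AC² = 17, BC² = 61.
Since BC² = 61 ≥ 26 + 17 = 43, the angle opposite BC is not acute, so the smallest enclosing circle has BC as diameter.
Centre = midpoint of BC = (-2, -1.5), r² = 61/4 = 15.25.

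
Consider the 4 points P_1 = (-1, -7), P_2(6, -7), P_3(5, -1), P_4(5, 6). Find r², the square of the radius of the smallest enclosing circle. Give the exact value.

17425/338

By Welzl's lemma the MEC is supported by two points (diametrically opposite) or three points (on a circumcircle).
The minimum enclosing circle is determined by three boundary points: P_1, P_2, P_4.
Their circumcentre is (2.5, -19/26) with r² = 17425/338.
The farthest remaining point P_3 is at distance² 2137/338 ≤ 17425/338.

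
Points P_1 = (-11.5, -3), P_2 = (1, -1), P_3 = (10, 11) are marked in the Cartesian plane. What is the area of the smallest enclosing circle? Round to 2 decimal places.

516.99

Side lengths²: P_1P_2² = 160.25, P_1P_3² = 658.25, P_2P_3² = 225.
Since P_1P_3² = 658.25 ≥ 225 + 160.25 = 385.25, the angle opposite P_1P_3 is not acute, so the smallest enclosing circle has P_1P_3 as diameter.
Centre = midpoint of P_1P_3 = (-0.75, 4), r² = 658.25/4 = 164.5625.
Area = π·r² = π·164.5625 ≈ 516.99.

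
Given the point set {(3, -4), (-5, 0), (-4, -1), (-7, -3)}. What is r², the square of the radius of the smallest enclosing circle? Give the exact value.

25.25

The farthest pair is (3, -4)–(-7, -3) with squared distance 101. The circle on this segment as diameter has centre (-2, -3.5) and r² = 101/4 = 25.25.
Check (-5, 0): distance² to centre = 21.25 ≤ 25.25, so it lies inside.
All remaining points lie in this disk, and no smaller disk contains both endpoints, so this is the minimum enclosing circle.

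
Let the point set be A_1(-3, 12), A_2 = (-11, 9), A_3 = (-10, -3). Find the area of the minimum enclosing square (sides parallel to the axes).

225

The bounding box has width 8 and height 15.
An axis-aligned square enclosing the set must have side ≥ max(width, height).
So the minimum side is max(8, 15) = 15.
Area = 15² = 225.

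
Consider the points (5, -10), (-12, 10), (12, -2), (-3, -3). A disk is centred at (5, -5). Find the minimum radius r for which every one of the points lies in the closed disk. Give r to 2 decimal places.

The required radius is the distance from (5, -5) to the farthest point.
Squared distances: 25, 514, 58, 68.
Maximum is 514, attained at (-12, 10).
r = √514 ≈ 22.67.

22.67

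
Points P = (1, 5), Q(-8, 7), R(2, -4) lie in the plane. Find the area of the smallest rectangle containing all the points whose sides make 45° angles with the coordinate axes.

84

In coordinates u = x + y, v = x − y the rectangle is axis-aligned; the map (x,y)→(u,v) scales areas by 2.
u-values: 6, -1, -2; range = 6 − (-2) = 8.
v-values: -4, -15, 6; range = 6 − (-15) = 21.
Area = (8 × 21) / 2 = 84.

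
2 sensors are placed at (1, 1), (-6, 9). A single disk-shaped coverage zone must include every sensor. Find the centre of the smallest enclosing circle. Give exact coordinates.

The smallest circle enclosing two points has them as diameter endpoints.
Centre = midpoint = (-2.5, 5); r² = |(1, 1)−(-6, 9)|²/4 = 113/4 = 28.25.
Centre = (-2.5, 5).

(-2.5, 5)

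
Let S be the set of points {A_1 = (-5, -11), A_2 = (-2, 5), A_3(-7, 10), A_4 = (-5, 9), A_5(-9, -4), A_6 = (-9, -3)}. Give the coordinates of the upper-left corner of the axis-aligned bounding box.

(-9, 10)

x-range [-9, -2], y-range [-11, 10].
The upper-left corner is (-9, 10).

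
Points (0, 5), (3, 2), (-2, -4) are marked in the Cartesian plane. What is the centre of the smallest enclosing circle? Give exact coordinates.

(-1, 0.5)

Call the three points A, B, C in the order given.
Side lengths²: AB² = 18, AC² = 85, BC² = 61.
Since AC² = 85 ≥ 61 + 18 = 79, the angle opposite AC is not acute, so the smallest enclosing circle has AC as diameter.
Centre = midpoint of AC = (-1, 0.5), r² = 85/4 = 21.25.
Centre = (-1, 0.5).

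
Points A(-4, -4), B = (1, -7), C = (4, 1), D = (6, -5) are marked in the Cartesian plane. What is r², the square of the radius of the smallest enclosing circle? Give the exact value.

By Welzl's lemma the MEC is supported by two points (diametrically opposite) or three points (on a circumcircle).
The minimum enclosing circle is determined by three boundary points: A, C, D.
Their circumcentre is (65/58, -191/58) with r² = 44945/1682.
The farthest remaining point B is at distance² 23137/1682 ≤ 44945/1682.

44945/1682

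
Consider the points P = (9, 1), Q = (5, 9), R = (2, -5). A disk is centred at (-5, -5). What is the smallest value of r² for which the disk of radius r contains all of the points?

The required radius is the distance from (-5, -5) to the farthest point.
Squared distances: 232, 296, 49.
Maximum is 296, attained at Q.

296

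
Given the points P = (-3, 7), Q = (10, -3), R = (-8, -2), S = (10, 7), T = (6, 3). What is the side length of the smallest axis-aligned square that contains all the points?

18

The bounding box has width 18 and height 10.
An axis-aligned square enclosing the set must have side ≥ max(width, height).
So the minimum side is max(18, 10) = 18.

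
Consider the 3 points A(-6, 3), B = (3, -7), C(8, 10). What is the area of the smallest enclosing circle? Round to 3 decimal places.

265.382

Side lengths²: AB² = 181, AC² = 245, BC² = 314.
Since BC² = 314 < 245 + 181 = 426, the triangle is acute, so the smallest enclosing circle is the circumcircle.
Circumcentre = (183/58, 127/58), r² = 142085/1682.
Area = π·r² = π·142085/1682 ≈ 265.382.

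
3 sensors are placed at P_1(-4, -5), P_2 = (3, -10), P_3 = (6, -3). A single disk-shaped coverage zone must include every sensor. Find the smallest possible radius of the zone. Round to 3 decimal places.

Side lengths²: P_1P_2² = 74, P_1P_3² = 104, P_2P_3² = 58.
Since P_1P_3² = 104 < 74 + 58 = 132, the triangle is acute, so the smallest enclosing circle is the circumcircle.
Circumcentre = (1.21875, -5.09375), r² = 27.244140625.
r = √(27.244140625) ≈ 5.220.

5.220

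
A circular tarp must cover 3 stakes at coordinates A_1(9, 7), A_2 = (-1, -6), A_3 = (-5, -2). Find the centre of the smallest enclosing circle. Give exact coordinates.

Side lengths²: A_1A_2² = 269, A_1A_3² = 277, A_2A_3² = 32.
Since A_1A_3² = 277 < 269 + 32 = 301, the triangle is acute, so the smallest enclosing circle is the circumcircle.
Circumcentre = (119/46, 73/46), r² = 74513/1058.
Centre = (119/46, 73/46).

(119/46, 73/46)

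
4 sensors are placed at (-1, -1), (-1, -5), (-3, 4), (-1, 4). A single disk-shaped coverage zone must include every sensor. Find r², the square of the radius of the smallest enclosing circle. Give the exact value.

21.25

A smallest enclosing disk is always determined by at most three of the input points on its boundary.
The farthest pair is (-1, -5)–(-3, 4) with squared distance 85. The circle on this segment as diameter has centre (-2, -0.5) and r² = 85/4 = 21.25.
Check (-1, -1): distance² to centre = 1.25 ≤ 21.25, so it lies inside.
All remaining points lie in this disk, and no smaller disk contains both endpoints, so this is the minimum enclosing circle.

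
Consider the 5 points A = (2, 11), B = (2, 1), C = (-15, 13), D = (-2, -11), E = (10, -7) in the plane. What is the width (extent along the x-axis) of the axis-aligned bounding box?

25

max x = 10, min x = -15, so width = 25.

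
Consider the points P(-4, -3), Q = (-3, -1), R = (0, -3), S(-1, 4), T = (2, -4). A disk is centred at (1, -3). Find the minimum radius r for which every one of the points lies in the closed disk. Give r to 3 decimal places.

The required radius is the distance from (1, -3) to the farthest point.
Squared distances: 25, 20, 1, 53, 2.
Maximum is 53, attained at S.
r = √53 ≈ 7.280.

7.280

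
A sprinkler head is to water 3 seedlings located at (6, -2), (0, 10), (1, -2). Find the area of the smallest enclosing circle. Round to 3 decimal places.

141.372

Call the three points A, B, C in the order given.
Side lengths²: AB² = 180, AC² = 25, BC² = 145.
Since AB² = 180 ≥ 145 + 25 = 170, the angle opposite AB is not acute, so the smallest enclosing circle has AB as diameter.
Centre = midpoint of AB = (3, 4), r² = 180/4 = 45.
Area = π·r² = π·45 ≈ 141.372.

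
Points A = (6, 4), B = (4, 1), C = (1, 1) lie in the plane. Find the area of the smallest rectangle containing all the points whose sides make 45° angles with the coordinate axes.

12

In coordinates u = x + y, v = x − y the rectangle is axis-aligned; the map (x,y)→(u,v) scales areas by 2.
u-values: 10, 5, 2; range = 10 − 2 = 8.
v-values: 2, 3, 0; range = 3 − 0 = 3.
Area = (8 × 3) / 2 = 12.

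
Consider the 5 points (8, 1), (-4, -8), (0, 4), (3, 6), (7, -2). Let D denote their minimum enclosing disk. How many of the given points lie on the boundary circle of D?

3

By Welzl's lemma the MEC is supported by two points (diametrically opposite) or three points (on a circumcircle).
The minimum enclosing circle is determined by three boundary points: (8, 1), (-4, -8), (3, 6).
Their circumcentre is (0.5, -1.5) with r² = 62.5.
The farthest remaining point (7, -2) is at distance² 42.5 ≤ 62.5.
The points at distance exactly r from the centre are (8, 1), (-4, -8), (3, 6) — 3 points.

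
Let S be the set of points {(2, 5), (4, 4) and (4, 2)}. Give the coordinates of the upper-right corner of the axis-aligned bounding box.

x-range [2, 4], y-range [2, 5].
The upper-right corner is (4, 5).

(4, 5)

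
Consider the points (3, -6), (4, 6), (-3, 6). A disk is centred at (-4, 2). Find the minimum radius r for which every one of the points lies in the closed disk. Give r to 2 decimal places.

10.63

The required radius is the distance from (-4, 2) to the farthest point.
Squared distances: 113, 80, 17.
Maximum is 113, attained at (3, -6).
r = √113 ≈ 10.63.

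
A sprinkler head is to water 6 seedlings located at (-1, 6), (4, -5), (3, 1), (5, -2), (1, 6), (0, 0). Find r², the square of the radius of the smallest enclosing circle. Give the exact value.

By Welzl's lemma the MEC is supported by two points (diametrically opposite) or three points (on a circumcircle).
The farthest pair is (-1, 6)–(4, -5) with squared distance 146. The circle on this segment as diameter has centre (1.5, 0.5) and r² = 146/4 = 36.5.
Check (3, 1): distance² to centre = 2.5 ≤ 36.5, so it lies inside.
All remaining points lie in this disk, and no smaller disk contains both endpoints, so this is the minimum enclosing circle.

36.5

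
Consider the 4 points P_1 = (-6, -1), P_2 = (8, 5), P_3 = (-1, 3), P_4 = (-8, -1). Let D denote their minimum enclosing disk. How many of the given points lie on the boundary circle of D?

A smallest enclosing disk is always determined by at most three of the input points on its boundary.
The farthest pair is P_2–P_4 with squared distance 292. The circle on this segment as diameter has centre (0, 2) and r² = 292/4 = 73.
Check P_1: distance² to centre = 45 ≤ 73, so it lies inside.
All remaining points lie in this disk, and no smaller disk contains both endpoints, so this is the minimum enclosing circle.
The points at distance exactly r from the centre are P_2, P_4 — 2 points.

2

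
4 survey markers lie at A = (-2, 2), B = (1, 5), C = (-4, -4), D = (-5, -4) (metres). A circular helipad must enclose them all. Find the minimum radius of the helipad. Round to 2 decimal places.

5.41

The farthest pair is B–D with squared distance 117. The circle on this segment as diameter has centre (-2, 0.5) and r² = 117/4 = 29.25.
Check A: distance² to centre = 2.25 ≤ 29.25, so it lies inside.
All remaining points lie in this disk, and no smaller disk contains both endpoints, so this is the minimum enclosing circle.
r = √(29.25) ≈ 5.41.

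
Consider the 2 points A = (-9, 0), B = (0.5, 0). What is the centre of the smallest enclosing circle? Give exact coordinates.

The smallest circle enclosing two points has them as diameter endpoints.
Centre = midpoint = (-4.25, 0); r² = |AB|²/4 = 90.25/4 = 22.5625.
Centre = (-4.25, 0).

(-4.25, 0)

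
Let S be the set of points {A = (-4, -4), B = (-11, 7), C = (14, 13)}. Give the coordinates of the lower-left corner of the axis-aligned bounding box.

x-range [-11, 14], y-range [-4, 13].
The lower-left corner is (-11, -4).

(-11, -4)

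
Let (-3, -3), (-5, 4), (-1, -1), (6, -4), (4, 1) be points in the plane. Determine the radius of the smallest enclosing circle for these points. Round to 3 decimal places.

6.801

The minimum enclosing circle of a finite set is fixed by two of the points (as a diameter) or three (as a circumcircle).
The farthest pair is (-5, 4)–(6, -4) with squared distance 185. The circle on this segment as diameter has centre (0.5, 0) and r² = 185/4 = 46.25.
Check (-3, -3): distance² to centre = 21.25 ≤ 46.25, so it lies inside.
All remaining points lie in this disk, and no smaller disk contains both endpoints, so this is the minimum enclosing circle.
r = √(46.25) ≈ 6.801.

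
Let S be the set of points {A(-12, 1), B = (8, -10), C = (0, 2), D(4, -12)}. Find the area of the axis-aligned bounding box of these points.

280

x ranges over [-12, 8], width 20.
y ranges over [-12, 2], height 14.
Area = 20 × 14 = 280.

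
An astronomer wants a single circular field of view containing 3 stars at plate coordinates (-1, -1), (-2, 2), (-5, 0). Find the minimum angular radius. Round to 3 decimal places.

Call the three points A, B, C in the order given.
Side lengths²: AB² = 10, AC² = 17, BC² = 13.
Since AC² = 17 < 13 + 10 = 23, the triangle is acute, so the smallest enclosing circle is the circumcircle.
Circumcentre = (-63/22, 1/22), r² = 1105/242.
r = √(1105/242) ≈ 2.137.

2.137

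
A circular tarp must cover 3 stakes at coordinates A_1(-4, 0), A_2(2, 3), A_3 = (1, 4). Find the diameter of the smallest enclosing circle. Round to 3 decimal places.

Side lengths²: A_1A_2² = 45, A_1A_3² = 41, A_2A_3² = 2.
Since A_1A_2² = 45 ≥ 41 + 2 = 43, the angle opposite A_1A_2 is not acute, so the smallest enclosing circle has A_1A_2 as diameter.
Centre = midpoint of A_1A_2 = (-1, 1.5), r² = 45/4 = 11.25.
Diameter = 2r = 2√(11.25) ≈ 6.708.

6.708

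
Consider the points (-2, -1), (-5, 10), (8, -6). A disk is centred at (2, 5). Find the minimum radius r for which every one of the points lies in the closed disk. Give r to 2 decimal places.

The required radius is the distance from (2, 5) to the farthest point.
Squared distances: 52, 74, 157.
Maximum is 157, attained at (8, -6).
r = √157 ≈ 12.53.

12.53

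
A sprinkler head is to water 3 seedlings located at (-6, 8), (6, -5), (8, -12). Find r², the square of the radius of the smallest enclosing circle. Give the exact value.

149

Call the three points A, B, C in the order given.
Side lengths²: AB² = 313, AC² = 596, BC² = 53.
Since AC² = 596 ≥ 313 + 53 = 366, the angle opposite AC is not acute, so the smallest enclosing circle has AC as diameter.
Centre = midpoint of AC = (1, -2), r² = 596/4 = 149.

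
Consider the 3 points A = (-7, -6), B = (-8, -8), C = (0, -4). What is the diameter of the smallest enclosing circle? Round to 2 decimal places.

8.94

Side lengths²: AB² = 5, AC² = 53, BC² = 80.
Since BC² = 80 ≥ 53 + 5 = 58, the angle opposite BC is not acute, so the smallest enclosing circle has BC as diameter.
Centre = midpoint of BC = (-4, -6), r² = 80/4 = 20.
Diameter = 2r = 2√20 ≈ 8.94.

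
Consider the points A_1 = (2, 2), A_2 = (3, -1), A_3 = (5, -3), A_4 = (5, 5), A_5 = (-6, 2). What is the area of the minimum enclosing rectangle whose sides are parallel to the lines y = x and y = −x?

112

In coordinates u = x + y, v = x − y the rectangle is axis-aligned; the map (x,y)→(u,v) scales areas by 2.
u-values: 4, 2, 2, 10, -4; range = 10 − (-4) = 14.
v-values: 0, 4, 8, 0, -8; range = 8 − (-8) = 16.
Area = (14 × 16) / 2 = 112.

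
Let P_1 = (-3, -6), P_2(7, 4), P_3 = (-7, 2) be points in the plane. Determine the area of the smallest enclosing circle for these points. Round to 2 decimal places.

Side lengths²: P_1P_2² = 200, P_1P_3² = 80, P_2P_3² = 200.
Since P_2P_3² = 200 < 200 + 80 = 280, the triangle is acute, so the smallest enclosing circle is the circumcircle.
Circumcentre = (1/3, 2/3), r² = 500/9.
Area = π·r² = π·500/9 ≈ 174.53.

174.53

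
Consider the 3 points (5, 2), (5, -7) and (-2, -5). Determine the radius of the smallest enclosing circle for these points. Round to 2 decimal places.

5.15

Call the three points A, B, C in the order given.
Side lengths²: AB² = 81, AC² = 98, BC² = 53.
Since AC² = 98 < 81 + 53 = 134, the triangle is acute, so the smallest enclosing circle is the circumcircle.
Circumcentre = (2.5, -2.5), r² = 26.5.
r = √(26.5) ≈ 5.15.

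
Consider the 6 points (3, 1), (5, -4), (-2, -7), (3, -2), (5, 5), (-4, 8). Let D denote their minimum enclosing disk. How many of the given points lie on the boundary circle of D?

By Welzl's lemma the MEC is supported by two points (diametrically opposite) or three points (on a circumcircle).
The minimum enclosing circle is determined by three boundary points: (5, -4), (-2, -7), (-4, 8).
Their circumcentre is (-87/74, 55/74) with r² = 166025/2738.
The farthest remaining point (5, 5) is at distance² 154037/2738 ≤ 166025/2738.
The points at distance exactly r from the centre are (5, -4), (-2, -7), (-4, 8) — 3 points.

3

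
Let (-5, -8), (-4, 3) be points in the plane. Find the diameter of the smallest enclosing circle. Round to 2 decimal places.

11.05

The smallest circle enclosing two points has them as diameter endpoints.
Centre = midpoint = (-4.5, -2.5); r² = |(-5, -8)−(-4, 3)|²/4 = 122/4 = 30.5.
Diameter = 2r = 2√(30.5) ≈ 11.05.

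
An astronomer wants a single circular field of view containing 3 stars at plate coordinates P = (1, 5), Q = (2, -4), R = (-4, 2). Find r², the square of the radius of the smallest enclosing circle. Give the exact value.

21.78125

Side lengths²: PQ² = 82, PR² = 34, QR² = 72.
Since PQ² = 82 < 72 + 34 = 106, the triangle is acute, so the smallest enclosing circle is the circumcircle.
Circumcentre = (0.375, 0.375), r² = 21.78125.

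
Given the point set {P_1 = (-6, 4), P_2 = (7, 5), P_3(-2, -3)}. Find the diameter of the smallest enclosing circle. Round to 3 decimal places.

Side lengths²: P_1P_2² = 170, P_1P_3² = 65, P_2P_3² = 145.
Since P_1P_2² = 170 < 145 + 65 = 210, the triangle is acute, so the smallest enclosing circle is the circumcircle.
Circumcentre = (23/38, 119/38), r² = 32045/722.
Diameter = 2r = 2√(32045/722) ≈ 13.324.

13.324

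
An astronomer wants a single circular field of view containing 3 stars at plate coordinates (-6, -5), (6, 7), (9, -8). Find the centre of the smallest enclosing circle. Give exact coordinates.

Call the three points A, B, C in the order given.
Side lengths²: AB² = 288, AC² = 234, BC² = 234.
Since AB² = 288 < 234 + 234 = 468, the triangle is acute, so the smallest enclosing circle is the circumcircle.
Circumcentre = (2.5, -1.5), r² = 84.5.
Centre = (2.5, -1.5).

(2.5, -1.5)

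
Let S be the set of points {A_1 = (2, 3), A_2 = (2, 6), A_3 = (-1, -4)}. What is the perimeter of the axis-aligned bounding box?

26

Width = max x − min x = 2 − (-1) = 3.
Height = max y − min y = 6 − (-4) = 10.
Perimeter = 2(3 + 10) = 26.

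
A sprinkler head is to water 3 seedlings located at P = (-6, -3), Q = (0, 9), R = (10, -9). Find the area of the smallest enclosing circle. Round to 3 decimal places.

336.699

Side lengths²: PQ² = 180, PR² = 292, QR² = 424.
Since QR² = 424 < 292 + 180 = 472, the triangle is acute, so the smallest enclosing circle is the circumcircle.
Circumcentre = (77/19, -10/19), r² = 38690/361.
Area = π·r² = π·38690/361 ≈ 336.699.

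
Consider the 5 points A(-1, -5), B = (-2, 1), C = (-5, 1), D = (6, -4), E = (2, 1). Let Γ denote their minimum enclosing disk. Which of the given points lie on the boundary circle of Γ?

C, D

The farthest pair is C–D with squared distance 146. The circle on this segment as diameter has centre (0.5, -1.5) and r² = 146/4 = 36.5.
Check A: distance² to centre = 14.5 ≤ 36.5, so it lies inside.
All remaining points lie in this disk, and no smaller disk contains both endpoints, so this is the minimum enclosing circle.
The points at distance exactly r from the centre are C, D — 2 points.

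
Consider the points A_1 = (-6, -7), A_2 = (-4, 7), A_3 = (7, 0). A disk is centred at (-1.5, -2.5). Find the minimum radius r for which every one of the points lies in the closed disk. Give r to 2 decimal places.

9.82

The required radius is the distance from (-1.5, -2.5) to the farthest point.
Squared distances: 40.5, 96.5, 78.5.
Maximum is 96.5, attained at A_2.
r = √(96.5) ≈ 9.82.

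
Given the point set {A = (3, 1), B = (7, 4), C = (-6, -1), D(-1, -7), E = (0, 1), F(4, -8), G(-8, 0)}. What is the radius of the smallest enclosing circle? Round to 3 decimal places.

The minimum enclosing circle of a finite set is fixed by two of the points (as a diameter) or three (as a circumcircle).
The minimum enclosing circle is determined by three boundary points: B, F, G.
Their circumcentre is (3/14, -19/28) with r² = 53261/784.
The farthest remaining point D is at distance² 32485/784 ≤ 53261/784.
r = √(53261/784) ≈ 8.242.

8.242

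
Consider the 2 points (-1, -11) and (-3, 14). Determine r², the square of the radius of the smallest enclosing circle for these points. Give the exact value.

The smallest circle enclosing two points has them as diameter endpoints.
Centre = midpoint = (-2, 1.5); r² = |(-1, -11)−(-3, 14)|²/4 = 629/4 = 157.25.

157.25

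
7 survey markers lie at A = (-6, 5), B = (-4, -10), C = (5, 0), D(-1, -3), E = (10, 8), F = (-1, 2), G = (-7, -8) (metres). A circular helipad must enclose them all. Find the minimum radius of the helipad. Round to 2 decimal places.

11.67

By Welzl's lemma the MEC is supported by two points (diametrically opposite) or three points (on a circumcircle).
The farthest pair is E–G with squared distance 545. The circle on this segment as diameter has centre (1.5, 0) and r² = 545/4 = 136.25.
Check A: distance² to centre = 81.25 ≤ 136.25, so it lies inside.
All remaining points lie in this disk, and no smaller disk contains both endpoints, so this is the minimum enclosing circle.
r = √(136.25) ≈ 11.67.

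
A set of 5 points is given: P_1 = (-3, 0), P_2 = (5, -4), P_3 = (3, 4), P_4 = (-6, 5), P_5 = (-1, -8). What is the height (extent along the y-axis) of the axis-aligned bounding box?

13

max y = 5, min y = -8, so height = 13.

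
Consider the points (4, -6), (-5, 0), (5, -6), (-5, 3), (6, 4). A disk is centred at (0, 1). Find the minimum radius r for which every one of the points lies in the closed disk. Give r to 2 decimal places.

8.60

The required radius is the distance from (0, 1) to the farthest point.
Squared distances: 65, 26, 74, 29, 45.
Maximum is 74, attained at (5, -6).
r = √74 ≈ 8.60.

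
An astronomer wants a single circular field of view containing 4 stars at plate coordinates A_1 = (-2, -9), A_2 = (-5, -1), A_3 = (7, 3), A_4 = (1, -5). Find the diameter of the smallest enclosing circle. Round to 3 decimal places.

By Welzl's lemma the MEC is supported by two points (diametrically opposite) or three points (on a circumcircle).
The minimum enclosing circle is determined by three boundary points: A_1, A_2, A_3.
Their circumcentre is (41/18, -17/6) with r² = 9125/162.
The farthest remaining point A_4 is at distance² 1025/162 ≤ 9125/162.
Diameter = 2r = 2√(9125/162) ≈ 15.010.

15.010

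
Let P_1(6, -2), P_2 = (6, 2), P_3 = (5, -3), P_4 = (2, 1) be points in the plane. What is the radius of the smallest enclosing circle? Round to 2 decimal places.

A smallest enclosing disk is always determined by at most three of the input points on its boundary.
The minimum enclosing circle is determined by three boundary points: P_2, P_3, P_4.
Their circumcentre is (169/38, -11/38) with r² = 5525/722.
The farthest remaining point P_1 is at distance² 3853/722 ≤ 5525/722.
r = √(5525/722) ≈ 2.77.

2.77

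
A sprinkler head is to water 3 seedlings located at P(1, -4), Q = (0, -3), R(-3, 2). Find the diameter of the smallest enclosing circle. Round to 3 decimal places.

7.211

Side lengths²: PQ² = 2, PR² = 52, QR² = 34.
Since PR² = 52 ≥ 34 + 2 = 36, the angle opposite PR is not acute, so the smallest enclosing circle has PR as diameter.
Centre = midpoint of PR = (-1, -1), r² = 52/4 = 13.
Diameter = 2r = 2√13 ≈ 7.211.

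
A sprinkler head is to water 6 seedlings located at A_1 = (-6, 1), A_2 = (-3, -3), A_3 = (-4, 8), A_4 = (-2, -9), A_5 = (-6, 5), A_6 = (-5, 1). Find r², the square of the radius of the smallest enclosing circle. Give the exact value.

73.25

By Welzl's lemma the MEC is supported by two points (diametrically opposite) or three points (on a circumcircle).
The farthest pair is A_3–A_4 with squared distance 293. The circle on this segment as diameter has centre (-3, -0.5) and r² = 293/4 = 73.25.
Check A_1: distance² to centre = 11.25 ≤ 73.25, so it lies inside.
All remaining points lie in this disk, and no smaller disk contains both endpoints, so this is the minimum enclosing circle.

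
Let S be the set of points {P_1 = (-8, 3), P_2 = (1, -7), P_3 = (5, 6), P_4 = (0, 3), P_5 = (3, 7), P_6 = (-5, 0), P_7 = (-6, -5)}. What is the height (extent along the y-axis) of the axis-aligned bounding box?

14

max y = 7, min y = -7, so height = 14.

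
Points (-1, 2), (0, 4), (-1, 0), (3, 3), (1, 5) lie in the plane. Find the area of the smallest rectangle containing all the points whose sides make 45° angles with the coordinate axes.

In coordinates u = x + y, v = x − y the rectangle is axis-aligned; the map (x,y)→(u,v) scales areas by 2.
u-values: 1, 4, -1, 6, 6; range = 6 − (-1) = 7.
v-values: -3, -4, -1, 0, -4; range = 0 − (-4) = 4.
Area = (7 × 4) / 2 = 14.

14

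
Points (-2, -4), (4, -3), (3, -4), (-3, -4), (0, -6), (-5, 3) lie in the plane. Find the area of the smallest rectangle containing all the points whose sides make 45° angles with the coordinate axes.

In coordinates u = x + y, v = x − y the rectangle is axis-aligned; the map (x,y)→(u,v) scales areas by 2.
u-values: -6, 1, -1, -7, -6, -2; range = 1 − (-7) = 8.
v-values: 2, 7, 7, 1, 6, -8; range = 7 − (-8) = 15.
Area = (8 × 15) / 2 = 60.

60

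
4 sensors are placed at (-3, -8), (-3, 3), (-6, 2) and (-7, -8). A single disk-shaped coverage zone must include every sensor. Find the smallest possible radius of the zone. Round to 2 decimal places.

5.85

A smallest enclosing disk is always determined by at most three of the input points on its boundary.
The farthest pair is (-3, 3)–(-7, -8) with squared distance 137. The circle on this segment as diameter has centre (-5, -2.5) and r² = 137/4 = 34.25.
Check (-3, -8): distance² to centre = 34.25 ≤ 34.25, so it lies inside.
All remaining points lie in this disk, and no smaller disk contains both endpoints, so this is the minimum enclosing circle.
r = √(34.25) ≈ 5.85.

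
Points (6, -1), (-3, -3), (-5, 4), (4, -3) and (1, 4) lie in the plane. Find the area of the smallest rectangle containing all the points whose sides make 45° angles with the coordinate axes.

88

In coordinates u = x + y, v = x − y the rectangle is axis-aligned; the map (x,y)→(u,v) scales areas by 2.
u-values: 5, -6, -1, 1, 5; range = 5 − (-6) = 11.
v-values: 7, 0, -9, 7, -3; range = 7 − (-9) = 16.
Area = (11 × 16) / 2 = 88.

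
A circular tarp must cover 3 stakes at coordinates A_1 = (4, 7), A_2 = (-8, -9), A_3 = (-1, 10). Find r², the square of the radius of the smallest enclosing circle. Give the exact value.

Side lengths²: A_1A_2² = 400, A_1A_3² = 34, A_2A_3² = 410.
Since A_2A_3² = 410 < 400 + 34 = 434, the triangle is acute, so the smallest enclosing circle is the circumcircle.
Circumcentre = (-102/29, 4/29), r² = 87125/841.

87125/841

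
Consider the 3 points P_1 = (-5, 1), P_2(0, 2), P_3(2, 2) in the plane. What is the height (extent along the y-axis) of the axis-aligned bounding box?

max y = 2, min y = 1, so height = 1.

1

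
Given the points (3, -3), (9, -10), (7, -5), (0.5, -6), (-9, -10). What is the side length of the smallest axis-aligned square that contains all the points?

18

The bounding box has width 18 and height 7.
An axis-aligned square enclosing the set must have side ≥ max(width, height).
So the minimum side is max(18, 7) = 18.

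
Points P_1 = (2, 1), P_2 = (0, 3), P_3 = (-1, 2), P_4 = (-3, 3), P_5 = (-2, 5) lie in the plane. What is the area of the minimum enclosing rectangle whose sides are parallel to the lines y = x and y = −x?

In coordinates u = x + y, v = x − y the rectangle is axis-aligned; the map (x,y)→(u,v) scales areas by 2.
u-values: 3, 3, 1, 0, 3; range = 3 − 0 = 3.
v-values: 1, -3, -3, -6, -7; range = 1 − (-7) = 8.
Area = (3 × 8) / 2 = 12.

12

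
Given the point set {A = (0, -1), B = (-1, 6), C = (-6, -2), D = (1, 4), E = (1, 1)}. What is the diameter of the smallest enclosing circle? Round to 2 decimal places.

The minimum enclosing circle is determined by three boundary points: B, C, D.
Their circumcentre is (-83/26, 47/26) with r² = 7565/338.
The farthest remaining point E is at distance² 6161/338 ≤ 7565/338.
Diameter = 2r = 2√(7565/338) ≈ 9.46.

9.46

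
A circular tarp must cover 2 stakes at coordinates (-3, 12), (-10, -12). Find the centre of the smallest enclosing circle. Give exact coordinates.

(-6.5, 0)

The smallest circle enclosing two points has them as diameter endpoints.
Centre = midpoint = (-6.5, 0); r² = |(-3, 12)−(-10, -12)|²/4 = 625/4 = 156.25.
Centre = (-6.5, 0).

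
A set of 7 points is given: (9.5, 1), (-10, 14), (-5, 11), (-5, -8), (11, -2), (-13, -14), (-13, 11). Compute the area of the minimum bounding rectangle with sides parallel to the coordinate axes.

672

x ranges over [-13, 11], width 24.
y ranges over [-14, 14], height 28.
Area = 24 × 28 = 672.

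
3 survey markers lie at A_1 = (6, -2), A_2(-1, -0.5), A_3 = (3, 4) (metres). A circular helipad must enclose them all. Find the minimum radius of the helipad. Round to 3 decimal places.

3.855

Side lengths²: A_1A_2² = 51.25, A_1A_3² = 45, A_2A_3² = 36.25.
Since A_1A_2² = 51.25 < 45 + 36.25 = 81.25, the triangle is acute, so the smallest enclosing circle is the circumcircle.
Circumcentre = (2.8, 0.15), r² = 14.8625.
r = √(14.8625) ≈ 3.855.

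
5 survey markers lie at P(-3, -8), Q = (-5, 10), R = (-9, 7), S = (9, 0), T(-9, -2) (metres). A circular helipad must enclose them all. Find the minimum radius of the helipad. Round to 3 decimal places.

A smallest enclosing disk is always determined by at most three of the input points on its boundary.
The minimum enclosing circle is determined by three boundary points: P, R, S.
Their circumcentre is (-14/19, 61/38) with r² = 140621/1444.
The farthest remaining point Q is at distance² 128005/1444 ≤ 140621/1444.
r = √(140621/1444) ≈ 9.868.

9.868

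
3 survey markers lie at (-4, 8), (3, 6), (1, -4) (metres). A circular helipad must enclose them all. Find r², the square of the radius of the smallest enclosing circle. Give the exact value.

Call the three points A, B, C in the order given.
Side lengths²: AB² = 53, AC² = 169, BC² = 104.
Since AC² = 169 ≥ 104 + 53 = 157, the angle opposite AC is not acute, so the smallest enclosing circle has AC as diameter.
Centre = midpoint of AC = (-1.5, 2), r² = 169/4 = 42.25.

42.25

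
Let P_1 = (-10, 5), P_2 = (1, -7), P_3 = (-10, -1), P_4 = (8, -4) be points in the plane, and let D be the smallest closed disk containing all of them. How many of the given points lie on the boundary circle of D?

2

The farthest pair is P_1–P_4 with squared distance 405. The circle on this segment as diameter has centre (-1, 0.5) and r² = 405/4 = 101.25.
Check P_2: distance² to centre = 60.25 ≤ 101.25, so it lies inside.
All remaining points lie in this disk, and no smaller disk contains both endpoints, so this is the minimum enclosing circle.
The points at distance exactly r from the centre are P_1, P_4 — 2 points.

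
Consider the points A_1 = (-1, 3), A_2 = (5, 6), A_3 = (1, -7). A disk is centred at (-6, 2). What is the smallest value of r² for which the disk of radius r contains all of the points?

137

The required radius is the distance from (-6, 2) to the farthest point.
Squared distances: 26, 137, 130.
Maximum is 137, attained at A_2.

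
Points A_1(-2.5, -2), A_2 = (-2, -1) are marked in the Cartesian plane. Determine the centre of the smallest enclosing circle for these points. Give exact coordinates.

(-2.25, -1.5)

The smallest circle enclosing two points has them as diameter endpoints.
Centre = midpoint = (-2.25, -1.5); r² = |A_1A_2|²/4 = 1.25/4 = 0.3125.
Centre = (-2.25, -1.5).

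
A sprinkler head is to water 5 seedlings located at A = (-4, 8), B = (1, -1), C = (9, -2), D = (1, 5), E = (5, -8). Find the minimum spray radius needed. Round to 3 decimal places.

9.179

The farthest pair is A–E with squared distance 337. The circle on this segment as diameter has centre (0.5, 0) and r² = 337/4 = 84.25.
Check B: distance² to centre = 1.25 ≤ 84.25, so it lies inside.
All remaining points lie in this disk, and no smaller disk contains both endpoints, so this is the minimum enclosing circle.
r = √(84.25) ≈ 9.179.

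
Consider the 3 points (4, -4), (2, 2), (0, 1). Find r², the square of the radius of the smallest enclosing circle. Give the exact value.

1025/98

Call the three points A, B, C in the order given.
Side lengths²: AB² = 40, AC² = 41, BC² = 5.
Since AC² = 41 < 40 + 5 = 45, the triangle is acute, so the smallest enclosing circle is the circumcircle.
Circumcentre = (33/14, -17/14), r² = 1025/98.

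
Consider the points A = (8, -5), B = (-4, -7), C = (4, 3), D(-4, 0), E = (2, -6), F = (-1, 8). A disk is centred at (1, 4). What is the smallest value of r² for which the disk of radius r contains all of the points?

146

The required radius is the distance from (1, 4) to the farthest point.
Squared distances: 130, 146, 10, 41, 101, 20.
Maximum is 146, attained at B.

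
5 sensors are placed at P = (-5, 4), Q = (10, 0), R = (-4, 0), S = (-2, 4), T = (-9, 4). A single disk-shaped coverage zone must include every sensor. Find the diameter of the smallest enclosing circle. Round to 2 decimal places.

The farthest pair is Q–T with squared distance 377. The circle on this segment as diameter has centre (0.5, 2) and r² = 377/4 = 94.25.
Check P: distance² to centre = 34.25 ≤ 94.25, so it lies inside.
All remaining points lie in this disk, and no smaller disk contains both endpoints, so this is the minimum enclosing circle.
Diameter = 2r = 2√(94.25) ≈ 19.42.

19.42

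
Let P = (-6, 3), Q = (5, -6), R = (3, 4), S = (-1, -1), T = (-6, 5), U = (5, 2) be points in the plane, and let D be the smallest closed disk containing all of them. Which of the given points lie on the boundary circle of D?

The minimum enclosing circle of a finite set is fixed by two of the points (as a diameter) or three (as a circumcircle).
The farthest pair is Q–T with squared distance 242. The circle on this segment as diameter has centre (-0.5, -0.5) and r² = 242/4 = 60.5.
Check P: distance² to centre = 42.5 ≤ 60.5, so it lies inside.
All remaining points lie in this disk, and no smaller disk contains both endpoints, so this is the minimum enclosing circle.
The points at distance exactly r from the centre are Q, T — 2 points.

Q, T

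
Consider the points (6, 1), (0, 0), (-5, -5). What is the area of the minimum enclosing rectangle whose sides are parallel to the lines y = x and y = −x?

42.5

In coordinates u = x + y, v = x − y the rectangle is axis-aligned; the map (x,y)→(u,v) scales areas by 2.
u-values: 7, 0, -10; range = 7 − (-10) = 17.
v-values: 5, 0, 0; range = 5 − 0 = 5.
Area = (17 × 5) / 2 = 42.5.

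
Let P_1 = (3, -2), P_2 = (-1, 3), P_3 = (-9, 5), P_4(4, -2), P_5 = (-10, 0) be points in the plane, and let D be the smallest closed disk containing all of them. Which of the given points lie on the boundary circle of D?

The minimum enclosing circle of a finite set is fixed by two of the points (as a diameter) or three (as a circumcircle).
The minimum enclosing circle is determined by three boundary points: P_3, P_4, P_5.
Their circumcentre is (-97/36, 41/36) with r² = 35425/648.
The farthest remaining point P_1 is at distance² 27397/648 ≤ 35425/648.
The points at distance exactly r from the centre are P_3, P_4, P_5 — 3 points.

P_3, P_4, P_5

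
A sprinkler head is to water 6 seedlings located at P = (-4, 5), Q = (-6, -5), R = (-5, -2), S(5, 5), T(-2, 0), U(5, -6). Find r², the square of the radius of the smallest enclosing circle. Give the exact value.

By Welzl's lemma the MEC is supported by two points (diametrically opposite) or three points (on a circumcircle).
The minimum enclosing circle is determined by three boundary points: Q, S, U.
Their circumcentre is (-1/22, -0.5) with r² = 13481/242.
The farthest remaining point P is at distance² 11105/242 ≤ 13481/242.

13481/242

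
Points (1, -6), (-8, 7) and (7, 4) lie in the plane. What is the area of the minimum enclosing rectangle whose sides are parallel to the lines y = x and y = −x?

In coordinates u = x + y, v = x − y the rectangle is axis-aligned; the map (x,y)→(u,v) scales areas by 2.
u-values: -5, -1, 11; range = 11 − (-5) = 16.
v-values: 7, -15, 3; range = 7 − (-15) = 22.
Area = (16 × 22) / 2 = 176.

176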